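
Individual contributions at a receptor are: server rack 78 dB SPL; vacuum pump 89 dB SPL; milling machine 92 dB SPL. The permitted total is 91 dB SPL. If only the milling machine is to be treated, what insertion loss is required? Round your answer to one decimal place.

6.0 dB

The untreated sources together contribute 10^(78/10) + 10^(89/10) = 8.574e+08, i.e. 89.33 dB SPL.
To meet 91 dB SPL overall, the treated milling machine may contribute at most 10^(91/10) − 8.574e+08 = 4.015e+08, i.e. 86.04 dB SPL.
So the milling machine must be reduced from 92 to 86.04 dB SPL: IL = 5.96 dB.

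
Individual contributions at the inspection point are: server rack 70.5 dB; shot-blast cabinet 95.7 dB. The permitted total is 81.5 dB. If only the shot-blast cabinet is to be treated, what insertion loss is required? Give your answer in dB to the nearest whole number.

15 dB

The untreated sources together contribute 10^(70.5/10) = 1.122e+07, i.e. 70.50 dB.
The limit corresponds to 10^(81.5/10) = 1.413e+08; subtracting the fixed part leaves 1.300e+08 for the shot-blast cabinet, i.e. 81.14 dB.
Required insertion loss = 95.7 − 81.14 = 14.56 dB.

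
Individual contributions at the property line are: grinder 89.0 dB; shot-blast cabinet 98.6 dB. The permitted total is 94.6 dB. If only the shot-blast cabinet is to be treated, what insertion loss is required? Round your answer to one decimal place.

5.4 dB

The untreated sources together contribute 10^(89.0/10) = 7.943e+08, i.e. 89.00 dB.
The limit corresponds to 10^(94.6/10) = 2.884e+09; subtracting the fixed part leaves 2.090e+09 for the shot-blast cabinet, i.e. 93.20 dB.
Required insertion loss = 98.6 − 93.20 = 5.40 dB.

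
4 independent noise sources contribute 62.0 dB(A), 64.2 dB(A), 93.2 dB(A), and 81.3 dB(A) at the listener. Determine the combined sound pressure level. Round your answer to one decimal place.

93.5 dB(A)

Incoherent sources combine by intensity addition: L_total = 10·log₁₀(Σ 10^(L_i/10)).
Σ 10^(L/10) = 10^(62.0/10) + 10^(64.2/10) + 10^(93.2/10) + 10^(81.3/10) = 2.228e+09.
L_total = 10·log₁₀(2.228e+09) = 93.48 dB(A).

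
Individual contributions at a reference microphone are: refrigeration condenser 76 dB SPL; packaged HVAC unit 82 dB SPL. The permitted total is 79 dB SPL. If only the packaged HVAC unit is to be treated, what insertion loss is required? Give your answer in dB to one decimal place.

Everything except the packaged HVAC unit sums to 10^(76/10) = 3.981e+07 in linear terms, 76.00 dB SPL.
To meet 79 dB SPL overall, the treated packaged HVAC unit may contribute at most 10^(79/10) − 3.981e+07 = 3.962e+07, i.e. 75.98 dB SPL.
So the packaged HVAC unit must be reduced from 82 to 75.98 dB SPL: IL = 6.02 dB.

6.0 dB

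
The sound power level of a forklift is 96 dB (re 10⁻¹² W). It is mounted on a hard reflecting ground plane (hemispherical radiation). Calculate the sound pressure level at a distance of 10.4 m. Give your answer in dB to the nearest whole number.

68 dB

L_p = L_w − 10·log₁₀(2π·r²) with r = 10.4 m.
2π·r² = 679.6 m², 10·log₁₀ of that is 28.322 dB.
L_p = 96 − 28.322 = 67.68 dB.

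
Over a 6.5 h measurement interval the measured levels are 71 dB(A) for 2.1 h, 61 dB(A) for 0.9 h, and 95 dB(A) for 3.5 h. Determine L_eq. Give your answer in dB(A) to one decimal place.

Weight each interval's intensity by its duration and average over T = 6.5 h:
Σ tᵢ·10^(Lᵢ/10) = 2.1·10^(71/10) + 0.9·10^(61/10) + 3.5·10^(95/10) = 1.110e+10.
L_eq = 10·log₁₀(1.110e+10/6.5) = 92.32 dB(A).

92.3 dB(A)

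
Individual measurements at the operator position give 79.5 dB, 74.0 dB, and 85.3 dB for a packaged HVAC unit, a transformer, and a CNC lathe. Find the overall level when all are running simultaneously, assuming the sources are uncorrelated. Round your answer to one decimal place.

86.6 dB

For uncorrelated sources the intensities add, so convert each level to linear form, sum, and take 10·log₁₀ of the total.
Σ 10^(L/10) = 10^(79.5/10) + 10^(74.0/10) + 10^(85.3/10) = 4.531e+08.
L_total = 10·log₁₀(4.531e+08) = 86.56 dB.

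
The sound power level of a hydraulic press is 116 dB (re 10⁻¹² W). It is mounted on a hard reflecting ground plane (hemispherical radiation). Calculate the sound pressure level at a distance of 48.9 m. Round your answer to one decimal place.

The power spreads over a hemisphere of area 2π·r², so L_p = L_w − 10·log₁₀(2π·r²).
2π·r² = 1.502e+04 m², 10·log₁₀ of that is 41.768 dB.
L_p = 116 − 41.768 = 74.23 dB.

74.2 dB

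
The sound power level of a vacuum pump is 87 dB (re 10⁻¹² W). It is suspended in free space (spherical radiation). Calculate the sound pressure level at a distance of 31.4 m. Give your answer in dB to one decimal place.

46.1 dB

The power spreads over a sphere of area 4π·r², so L_p = L_w − 10·log₁₀(4π·r²).
4π·r² = 1.239e+04 m², 10·log₁₀ of that is 40.931 dB.
L_p = 87 − 40.931 = 46.07 dB.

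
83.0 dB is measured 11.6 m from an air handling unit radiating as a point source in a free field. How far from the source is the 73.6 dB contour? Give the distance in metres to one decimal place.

The 9.4 dB drop corresponds to a distance ratio of 10^(9.4/20) for a point source.
r₂ = 11.6·10^((83.0−73.6)/20) = 11.6·10^(9.4/20) = 34.23 m.

34.2 m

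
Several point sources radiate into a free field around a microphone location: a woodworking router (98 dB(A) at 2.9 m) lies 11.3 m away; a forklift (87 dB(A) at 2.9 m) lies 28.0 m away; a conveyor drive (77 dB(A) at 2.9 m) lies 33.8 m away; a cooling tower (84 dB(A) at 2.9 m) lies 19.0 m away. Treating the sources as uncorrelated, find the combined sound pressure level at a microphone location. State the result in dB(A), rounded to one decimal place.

Apply inverse-square spreading to bring every level to the receiver, then sum 10^(L/10).
woodworking router: 98 − 20·log₁₀(11.3/2.9) = 98 − 11.81 = 86.19 dB(A).
forklift: 87 − 20·log₁₀(28.0/2.9) = 87 − 19.70 = 67.30 dB(A).
conveyor drive: 77 − 20·log₁₀(33.8/2.9) = 77 − 21.33 = 55.67 dB(A).
cooling tower: 84 − 20·log₁₀(19.0/2.9) = 84 − 16.33 = 67.67 dB(A).
Σ 10^(L/10) = 4.272e+08 → L_total = 10·log₁₀(4.272e+08) = 86.31 dB(A).

86.3 dB(A)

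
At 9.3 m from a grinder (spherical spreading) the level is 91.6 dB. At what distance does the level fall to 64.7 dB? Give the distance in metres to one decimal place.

205.8 m

Point-source spreading drops the level by 20·log₁₀(r₂/r₁); inverting, r₂/r₁ = 10^(ΔL/20).
r₂ = 9.3·10^((91.6−64.7)/20) = 9.3·10^(26.9/20) = 205.82 m.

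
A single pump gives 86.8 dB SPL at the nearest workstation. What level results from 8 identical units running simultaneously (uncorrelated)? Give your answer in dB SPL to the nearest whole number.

96 dB SPL

With 8 equal, uncorrelated contributions the intensity is 8× that of one unit, giving a rise of 10·log₁₀ 8.
L_total = 86.8 + 10·log₁₀(8) = 86.8 + 9.031 = 95.83 dB SPL.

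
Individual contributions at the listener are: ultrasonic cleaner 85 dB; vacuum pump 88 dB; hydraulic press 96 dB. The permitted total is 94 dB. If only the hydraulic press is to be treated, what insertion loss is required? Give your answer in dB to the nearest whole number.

4 dB

Fixed contribution from the other sources: Σ 10^(L/10) = 10^(85/10) + 10^(88/10) = 9.472e+08 (89.76 dB).
The limit corresponds to 10^(94/10) = 2.512e+09; subtracting the fixed part leaves 1.565e+09 for the hydraulic press, i.e. 91.94 dB.
Required insertion loss = 96 − 91.94 = 4.06 dB.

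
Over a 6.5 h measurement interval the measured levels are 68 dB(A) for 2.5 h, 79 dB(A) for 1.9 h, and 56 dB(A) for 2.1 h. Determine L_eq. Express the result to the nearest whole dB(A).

74 dB(A)

Weight each interval's intensity by its duration and average over T = 6.5 h:
Σ tᵢ·10^(Lᵢ/10) = 2.5·10^(68/10) + 1.9·10^(79/10) + 2.1·10^(56/10) = 1.675e+08.
L_eq = 10·log₁₀(1.675e+08/6.5) = 74.11 dB(A).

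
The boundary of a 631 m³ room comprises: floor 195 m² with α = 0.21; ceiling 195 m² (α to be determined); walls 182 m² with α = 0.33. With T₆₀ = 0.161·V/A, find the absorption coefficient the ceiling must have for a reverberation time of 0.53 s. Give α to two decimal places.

0.46

Required total absorption A = 0.161·631/0.53 = 191.68 m².
Absorption from the other surfaces = 195·0.21 + 182·0.33 = 101.01 m², so the ceiling must supply 90.67 m² over 195 m².
α = 90.67/195 = 0.465.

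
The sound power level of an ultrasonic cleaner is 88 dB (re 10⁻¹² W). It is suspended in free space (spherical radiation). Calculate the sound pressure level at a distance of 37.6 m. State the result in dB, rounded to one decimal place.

45.5 dB

L_p = L_w − 10·log₁₀(4π·r²) with r = 37.6 m.
4π·r² = 1.777e+04 m², 10·log₁₀ of that is 42.496 dB.
L_p = 88 − 42.496 = 45.50 dB.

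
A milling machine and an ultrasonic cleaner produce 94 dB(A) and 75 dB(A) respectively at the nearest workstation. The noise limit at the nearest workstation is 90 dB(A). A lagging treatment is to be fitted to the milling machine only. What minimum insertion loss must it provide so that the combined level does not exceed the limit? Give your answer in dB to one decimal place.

Everything except the milling machine sums to 10^(75/10) = 3.162e+07 in linear terms, 75.00 dB(A).
The limit corresponds to 10^(90/10) = 1.000e+09; subtracting the fixed part leaves 9.684e+08 for the milling machine, i.e. 89.86 dB(A).
So the milling machine must be reduced from 94 to 89.86 dB(A): IL = 4.14 dB.

4.1 dB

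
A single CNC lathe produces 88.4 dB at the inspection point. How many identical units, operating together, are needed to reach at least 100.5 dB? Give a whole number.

17

The shortfall is 100.5 − 88.4 = 12.1 dB, and N units add 10·log₁₀ N, so need 10·log₁₀ N ≥ 12.1.
N ≥ 10^(12.1/10) = 16.218, so N = 17.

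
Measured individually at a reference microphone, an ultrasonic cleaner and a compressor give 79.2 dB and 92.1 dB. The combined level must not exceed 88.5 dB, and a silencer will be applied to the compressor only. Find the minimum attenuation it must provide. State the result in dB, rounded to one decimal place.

4.1 dB

Everything except the compressor sums to 10^(79.2/10) = 8.318e+07 in linear terms, 79.20 dB.
To meet 88.5 dB overall, the treated compressor may contribute at most 10^(88.5/10) − 8.318e+07 = 6.248e+08, i.e. 87.96 dB.
Required insertion loss = 92.1 − 87.96 = 4.14 dB.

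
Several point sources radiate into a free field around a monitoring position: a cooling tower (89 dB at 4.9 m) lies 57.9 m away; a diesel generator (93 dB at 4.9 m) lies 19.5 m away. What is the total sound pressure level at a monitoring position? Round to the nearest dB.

81 dB

Apply inverse-square spreading to bring every level to the receiver, then sum 10^(L/10).
cooling tower: 89 − 20·log₁₀(57.9/4.9) = 89 − 21.45 = 67.55 dB.
diesel generator: 93 − 20·log₁₀(19.5/4.9) = 93 − 12.00 = 81.00 dB.
Σ 10^(L/10) = 1.317e+08 → L_total = 10·log₁₀(1.317e+08) = 81.20 dB.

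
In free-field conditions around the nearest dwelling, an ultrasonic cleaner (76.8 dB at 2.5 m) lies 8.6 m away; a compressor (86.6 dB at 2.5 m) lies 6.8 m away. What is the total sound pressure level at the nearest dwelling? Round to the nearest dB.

78 dB

First find each source's level at the receiver (point-source: −20·log₁₀(r/r_ref)), then combine on an intensity basis.
ultrasonic cleaner: 76.8 − 20·log₁₀(8.6/2.5) = 76.8 − 10.73 = 66.07 dB.
compressor: 86.6 − 20·log₁₀(6.8/2.5) = 86.6 − 8.69 = 77.91 dB.
Σ 10^(L/10) = 6.583e+07 → L_total = 10·log₁₀(6.583e+07) = 78.18 dB.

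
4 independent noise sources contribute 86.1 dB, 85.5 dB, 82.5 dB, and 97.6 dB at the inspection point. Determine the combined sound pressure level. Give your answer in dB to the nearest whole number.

98 dB

For uncorrelated sources the intensities add, so convert each level to linear form, sum, and take 10·log₁₀ of the total.
Σ 10^(L/10) = 10^(86.1/10) + 10^(85.5/10) + 10^(82.5/10) + 10^(97.6/10) = 6.694e+09.
L_total = 10·log₁₀(6.694e+09) = 98.26 dB.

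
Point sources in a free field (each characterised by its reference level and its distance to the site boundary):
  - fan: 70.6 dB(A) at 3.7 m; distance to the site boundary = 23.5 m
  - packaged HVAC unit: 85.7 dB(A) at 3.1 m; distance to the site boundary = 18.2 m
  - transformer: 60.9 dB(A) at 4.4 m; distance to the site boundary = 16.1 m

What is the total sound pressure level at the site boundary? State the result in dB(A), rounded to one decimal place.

Propagate each source to the receiver with L = L_ref − 20·log₁₀(r/r_ref), then add intensities.
fan: 70.6 − 20·log₁₀(23.5/3.7) = 70.6 − 16.06 = 54.54 dB(A).
packaged HVAC unit: 85.7 − 20·log₁₀(18.2/3.1) = 85.7 − 15.37 = 70.33 dB(A).
transformer: 60.9 − 20·log₁₀(16.1/4.4) = 60.9 − 11.27 = 49.63 dB(A).
Σ 10^(L/10) = 1.116e+07 → L_total = 10·log₁₀(1.116e+07) = 70.47 dB(A).

70.5 dB(A)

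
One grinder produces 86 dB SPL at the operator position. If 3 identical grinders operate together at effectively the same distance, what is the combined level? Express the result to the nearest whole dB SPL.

91 dB SPL

With 3 equal, uncorrelated contributions the intensity is 3× that of one unit, giving a rise of 10·log₁₀ 3.
L_total = 86 + 10·log₁₀(3) = 86 + 4.771 = 90.77 dB SPL.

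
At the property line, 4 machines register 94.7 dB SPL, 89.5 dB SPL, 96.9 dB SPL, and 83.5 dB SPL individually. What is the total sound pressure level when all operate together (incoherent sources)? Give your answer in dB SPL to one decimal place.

99.5 dB SPL

For uncorrelated sources the intensities add, so convert each level to linear form, sum, and take 10·log₁₀ of the total.
Σ 10^(L/10) = 10^(94.7/10) + 10^(89.5/10) + 10^(96.9/10) + 10^(83.5/10) = 8.964e+09.
L_total = 10·log₁₀(8.964e+09) = 99.53 dB SPL.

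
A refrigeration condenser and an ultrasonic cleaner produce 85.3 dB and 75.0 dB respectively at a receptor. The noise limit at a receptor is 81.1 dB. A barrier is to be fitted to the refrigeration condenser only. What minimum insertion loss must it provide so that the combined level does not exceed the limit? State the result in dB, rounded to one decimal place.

Fixed contribution from the other source: Σ 10^(L/10) = 10^(75.0/10) = 3.162e+07 (75.00 dB).
To meet 81.1 dB overall, the treated refrigeration condenser may contribute at most 10^(81.1/10) − 3.162e+07 = 9.720e+07, i.e. 79.88 dB.
So the refrigeration condenser must be reduced from 85.3 to 79.88 dB: IL = 5.42 dB.

5.4 dB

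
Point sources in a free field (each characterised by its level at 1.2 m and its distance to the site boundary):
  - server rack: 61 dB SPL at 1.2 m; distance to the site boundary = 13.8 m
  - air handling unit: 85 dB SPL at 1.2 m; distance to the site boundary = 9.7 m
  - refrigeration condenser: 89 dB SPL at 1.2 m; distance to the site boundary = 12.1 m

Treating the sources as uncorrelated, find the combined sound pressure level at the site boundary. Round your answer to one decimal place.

71.0 dB SPL

First find each source's level at the receiver (point-source: −20·log₁₀(r/r_ref)), then combine on an intensity basis.
server rack: 61 − 20·log₁₀(13.8/1.2) = 61 − 21.21 = 39.79 dB SPL.
air handling unit: 85 − 20·log₁₀(9.7/1.2) = 85 − 18.15 = 66.85 dB SPL.
refrigeration condenser: 89 − 20·log₁₀(12.1/1.2) = 89 − 20.07 = 68.93 dB SPL.
Σ 10^(L/10) = 1.266e+07 → L_total = 10·log₁₀(1.266e+07) = 71.02 dB SPL.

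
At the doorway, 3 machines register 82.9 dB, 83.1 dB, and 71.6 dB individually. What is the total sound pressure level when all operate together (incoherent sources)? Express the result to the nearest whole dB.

For uncorrelated sources the intensities add, so convert each level to linear form, sum, and take 10·log₁₀ of the total.
Σ 10^(L/10) = 10^(82.9/10) + 10^(83.1/10) + 10^(71.6/10) = 4.136e+08.
L_total = 10·log₁₀(4.136e+08) = 86.17 dB.

86 dB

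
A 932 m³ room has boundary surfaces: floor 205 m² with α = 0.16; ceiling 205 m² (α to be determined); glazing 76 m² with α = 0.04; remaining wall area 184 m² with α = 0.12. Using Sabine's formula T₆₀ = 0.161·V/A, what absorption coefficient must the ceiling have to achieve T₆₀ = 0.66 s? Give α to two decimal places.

From T₆₀ = 0.161·V/A, the target T₆₀ = 0.66 s needs A = 0.161·932/0.66 = 227.35 m².
Absorption from the other surfaces = 205·0.16 + 76·0.04 + 184·0.12 = 57.92 m², so the ceiling must supply 169.43 m² over 205 m².
α = 169.43/205 = 0.826.

0.83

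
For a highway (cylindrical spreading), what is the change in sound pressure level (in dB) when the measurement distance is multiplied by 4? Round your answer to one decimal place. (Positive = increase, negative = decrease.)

Line-source spreading: ΔL = −10·log₁₀(r₂/r₁).
ΔL = −10·log₁₀(4) = -6.02 dB.

-6.0 dB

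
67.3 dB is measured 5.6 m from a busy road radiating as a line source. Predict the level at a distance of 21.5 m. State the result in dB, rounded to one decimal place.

61.5 dB

Line-source attenuation: ΔL = 10·log₁₀(r₂/r₁) = 10·log₁₀(21.5/5.6) = 5.843 dB.
L₂ = 67.3 − 10·log₁₀(21.5/5.6) = 67.3 − 5.843 = 61.46 dB.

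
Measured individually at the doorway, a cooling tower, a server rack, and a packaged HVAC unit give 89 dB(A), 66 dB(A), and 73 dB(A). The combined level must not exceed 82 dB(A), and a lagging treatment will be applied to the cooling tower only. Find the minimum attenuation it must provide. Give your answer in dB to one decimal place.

The untreated sources together contribute 10^(66/10) + 10^(73/10) = 2.393e+07, i.e. 73.79 dB(A).
The limit corresponds to 10^(82/10) = 1.585e+08; subtracting the fixed part leaves 1.346e+08 for the cooling tower, i.e. 81.29 dB(A).
So the cooling tower must be reduced from 89 to 81.29 dB(A): IL = 7.71 dB.

7.7 dB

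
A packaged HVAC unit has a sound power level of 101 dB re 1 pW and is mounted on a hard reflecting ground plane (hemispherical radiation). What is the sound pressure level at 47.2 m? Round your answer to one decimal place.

59.5 dB

Free-field hemispherical radiation: L_p = L_w − 10·log₁₀(2π·r²), r = 47.2 m.
2π·r² = 1.4e+04 m², 10·log₁₀ of that is 41.461 dB.
L_p = 101 − 41.461 = 59.54 dB.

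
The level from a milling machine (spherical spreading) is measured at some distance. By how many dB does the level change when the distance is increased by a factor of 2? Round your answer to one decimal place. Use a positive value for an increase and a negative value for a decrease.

Point-source spreading: ΔL = −20·log₁₀(r₂/r₁).
ΔL = −20·log₁₀(2) = -6.02 dB.

-6.0 dB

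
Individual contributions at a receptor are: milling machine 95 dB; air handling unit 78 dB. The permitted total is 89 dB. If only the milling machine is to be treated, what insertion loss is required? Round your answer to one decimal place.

6.4 dB

The untreated sources together contribute 10^(78/10) = 6.310e+07, i.e. 78.00 dB.
The limit corresponds to 10^(89/10) = 7.943e+08; subtracting the fixed part leaves 7.312e+08 for the milling machine, i.e. 88.64 dB.
So the milling machine must be reduced from 95 to 88.64 dB: IL = 6.36 dB.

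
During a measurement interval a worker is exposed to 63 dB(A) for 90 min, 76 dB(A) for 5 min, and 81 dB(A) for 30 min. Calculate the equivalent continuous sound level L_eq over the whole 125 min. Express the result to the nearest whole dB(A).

The energy average is taken in the linear domain: L_eq = 10·log₁₀[(Σ tᵢ·10^(Lᵢ/10))/T], T = 125 min.
Σ tᵢ·10^(Lᵢ/10) = 90·10^(63/10) + 5·10^(76/10) + 30·10^(81/10) = 4.155e+09.
L_eq = 10·log₁₀(4.155e+09/125) = 75.22 dB(A).

75 dB(A)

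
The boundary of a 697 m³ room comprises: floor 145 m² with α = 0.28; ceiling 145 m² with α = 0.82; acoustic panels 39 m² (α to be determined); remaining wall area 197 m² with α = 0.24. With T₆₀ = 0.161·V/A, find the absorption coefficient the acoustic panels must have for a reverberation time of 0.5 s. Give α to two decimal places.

Required total absorption A = 0.161·697/0.5 = 224.43 m².
Absorption from the other surfaces = 145·0.28 + 145·0.82 + 197·0.24 = 206.78 m², so the acoustic panels must supply 17.65 m² over 39 m².
α = 17.65/39 = 0.453.

0.45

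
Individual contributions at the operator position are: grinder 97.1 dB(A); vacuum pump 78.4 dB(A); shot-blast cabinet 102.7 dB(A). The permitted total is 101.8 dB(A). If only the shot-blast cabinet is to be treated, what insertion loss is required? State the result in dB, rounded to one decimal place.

The untreated sources together contribute 10^(97.1/10) + 10^(78.4/10) = 5.198e+09, i.e. 97.16 dB(A).
To meet 101.8 dB(A) overall, the treated shot-blast cabinet may contribute at most 10^(101.8/10) − 5.198e+09 = 9.938e+09, i.e. 99.97 dB(A).
Required insertion loss = 102.7 − 99.97 = 2.73 dB.

2.7 dB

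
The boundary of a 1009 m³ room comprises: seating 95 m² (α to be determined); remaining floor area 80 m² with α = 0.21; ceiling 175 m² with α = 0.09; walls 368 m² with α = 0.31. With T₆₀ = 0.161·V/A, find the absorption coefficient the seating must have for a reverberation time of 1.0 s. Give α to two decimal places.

0.17

From T₆₀ = 0.161·V/A, the target T₆₀ = 1.0 s needs A = 0.161·1009/1.0 = 162.45 m².
Absorption from the other surfaces = 80·0.21 + 175·0.09 + 368·0.31 = 146.63 m², so the seating must supply 15.82 m² over 95 m².
α = 15.82/95 = 0.167.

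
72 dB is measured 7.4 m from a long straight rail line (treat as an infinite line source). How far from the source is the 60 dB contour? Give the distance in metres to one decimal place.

The 12.0 dB drop corresponds to a distance ratio of 10^(12.0/10) for a line source.
r₂ = 7.4·10^((72−60)/10) = 7.4·10^(12.0/10) = 117.28 m.

117.3 m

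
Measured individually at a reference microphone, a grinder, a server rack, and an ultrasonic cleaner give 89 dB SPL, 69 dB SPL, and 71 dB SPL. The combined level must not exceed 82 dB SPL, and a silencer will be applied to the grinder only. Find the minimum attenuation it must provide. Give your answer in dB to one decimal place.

7.6 dB

Everything except the grinder sums to 10^(69/10) + 10^(71/10) = 2.053e+07 in linear terms, 73.12 dB SPL.
To meet 82 dB SPL overall, the treated grinder may contribute at most 10^(82/10) − 2.053e+07 = 1.380e+08, i.e. 81.40 dB SPL.
Required insertion loss = 89 − 81.40 = 7.60 dB.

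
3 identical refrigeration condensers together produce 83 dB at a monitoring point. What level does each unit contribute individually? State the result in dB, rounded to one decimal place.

78.2 dB

3 equal contributions raise the level by 10·log₁₀ 3 = 4.771 dB, so each unit alone gives 83 − 4.771.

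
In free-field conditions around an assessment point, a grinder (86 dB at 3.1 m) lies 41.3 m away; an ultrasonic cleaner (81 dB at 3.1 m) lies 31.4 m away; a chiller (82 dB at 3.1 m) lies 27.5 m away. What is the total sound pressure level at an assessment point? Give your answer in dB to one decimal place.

Propagate each source to the receiver with L = L_ref − 20·log₁₀(r/r_ref), then add intensities.
grinder: 86 − 20·log₁₀(41.3/3.1) = 86 − 22.49 = 63.51 dB.
ultrasonic cleaner: 81 − 20·log₁₀(31.4/3.1) = 81 − 20.11 = 60.89 dB.
chiller: 82 − 20·log₁₀(27.5/3.1) = 82 − 18.96 = 63.04 dB.
Σ 10^(L/10) = 5.484e+06 → L_total = 10·log₁₀(5.484e+06) = 67.39 dB.

67.4 dB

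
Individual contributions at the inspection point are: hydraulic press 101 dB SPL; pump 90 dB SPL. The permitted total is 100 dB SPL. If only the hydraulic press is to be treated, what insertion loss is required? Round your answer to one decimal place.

1.5 dB

Everything except the hydraulic press sums to 10^(90/10) = 1.000e+09 in linear terms, 90.00 dB SPL.
The limit corresponds to 10^(100/10) = 1.000e+10; subtracting the fixed part leaves 9.000e+09 for the hydraulic press, i.e. 99.54 dB SPL.
Required insertion loss = 101 − 99.54 = 1.46 dB.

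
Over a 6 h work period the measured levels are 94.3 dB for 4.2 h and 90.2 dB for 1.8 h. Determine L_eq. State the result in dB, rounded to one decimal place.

93.4 dB

The energy average is taken in the linear domain: L_eq = 10·log₁₀[(Σ tᵢ·10^(Lᵢ/10))/T], T = 6 h.
Σ tᵢ·10^(Lᵢ/10) = 4.2·10^(94.3/10) + 1.8·10^(90.2/10) = 1.319e+10.
L_eq = 10·log₁₀(1.319e+10/6) = 93.42 dB.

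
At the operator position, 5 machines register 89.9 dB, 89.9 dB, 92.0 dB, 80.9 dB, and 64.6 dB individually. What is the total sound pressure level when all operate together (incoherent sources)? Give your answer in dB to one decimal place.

95.6 dB

Incoherent sources combine by intensity addition: L_total = 10·log₁₀(Σ 10^(L_i/10)).
Σ 10^(L/10) = 10^(89.9/10) + 10^(89.9/10) + 10^(92.0/10) + 10^(80.9/10) + 10^(64.6/10) = 3.665e+09.
L_total = 10·log₁₀(3.665e+09) = 95.64 dB.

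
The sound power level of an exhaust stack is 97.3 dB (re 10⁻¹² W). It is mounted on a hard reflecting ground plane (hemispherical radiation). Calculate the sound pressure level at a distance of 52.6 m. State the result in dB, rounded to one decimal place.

54.9 dB

L_p = L_w − 10·log₁₀(2π·r²) with r = 52.6 m.
2π·r² = 1.738e+04 m², 10·log₁₀ of that is 42.402 dB.
L_p = 97.3 − 42.402 = 54.90 dB.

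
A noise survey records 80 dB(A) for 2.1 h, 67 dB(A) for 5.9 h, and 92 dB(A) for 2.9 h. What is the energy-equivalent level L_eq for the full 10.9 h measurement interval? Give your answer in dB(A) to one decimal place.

The energy average is taken in the linear domain: L_eq = 10·log₁₀[(Σ tᵢ·10^(Lᵢ/10))/T], T = 10.9 h.
Σ tᵢ·10^(Lᵢ/10) = 2.1·10^(80/10) + 5.9·10^(67/10) + 2.9·10^(92/10) = 4.836e+09.
L_eq = 10·log₁₀(4.836e+09/10.9) = 86.47 dB(A).

86.5 dB(A)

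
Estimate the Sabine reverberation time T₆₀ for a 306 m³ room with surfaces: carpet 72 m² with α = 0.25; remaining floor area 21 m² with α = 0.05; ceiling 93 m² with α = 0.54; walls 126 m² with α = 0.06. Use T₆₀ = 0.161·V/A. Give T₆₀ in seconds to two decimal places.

0.64 s

Summing Sᵢαᵢ: 72·0.25 + 21·0.05 + 93·0.54 + 126·0.06 = 76.83 m².
T₆₀ = 0.161 × 306 / 76.83 = 0.641 s.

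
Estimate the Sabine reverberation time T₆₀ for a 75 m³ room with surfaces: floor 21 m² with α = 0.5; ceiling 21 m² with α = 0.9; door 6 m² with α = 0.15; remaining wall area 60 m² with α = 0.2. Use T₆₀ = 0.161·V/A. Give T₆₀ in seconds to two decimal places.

Total absorption A = 21·0.5 + 21·0.9 + 6·0.15 + 60·0.2 = 42.30 m² sabins.
T₆₀ = 0.161·V/A = 0.161·75/42.30 = 0.285 s.

0.29 s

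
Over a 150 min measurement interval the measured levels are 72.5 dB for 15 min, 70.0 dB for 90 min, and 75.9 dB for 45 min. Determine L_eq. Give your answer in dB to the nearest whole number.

73 dB

L_eq = 10·log₁₀[(1/T)·Σ tᵢ·10^(Lᵢ/10)] with T = 150 min.
Σ tᵢ·10^(Lᵢ/10) = 15·10^(72.5/10) + 90·10^(70.0/10) + 45·10^(75.9/10) = 2.917e+09.
L_eq = 10·log₁₀(2.917e+09/150) = 72.89 dB.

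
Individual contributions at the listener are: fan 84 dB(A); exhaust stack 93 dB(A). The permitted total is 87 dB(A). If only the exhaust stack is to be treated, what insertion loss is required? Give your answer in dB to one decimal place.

9.0 dB

The untreated sources together contribute 10^(84/10) = 2.512e+08, i.e. 84.00 dB(A).
To meet 87 dB(A) overall, the treated exhaust stack may contribute at most 10^(87/10) − 2.512e+08 = 2.500e+08, i.e. 83.98 dB(A).
So the exhaust stack must be reduced from 93 to 83.98 dB(A): IL = 9.02 dB.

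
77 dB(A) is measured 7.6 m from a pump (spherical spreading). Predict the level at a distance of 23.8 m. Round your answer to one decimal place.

67.1 dB(A)

For a point source, L₂ = L₁ − 20·log₁₀(r₂/r₁).
L₂ = 77 − 20·log₁₀(23.8/7.6) = 77 − 9.915 = 67.08 dB(A).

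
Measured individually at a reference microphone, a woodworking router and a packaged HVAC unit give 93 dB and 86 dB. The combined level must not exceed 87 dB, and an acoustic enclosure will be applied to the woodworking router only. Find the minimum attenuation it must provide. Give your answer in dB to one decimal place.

12.9 dB

Everything except the woodworking router sums to 10^(86/10) = 3.981e+08 in linear terms, 86.00 dB.
The limit corresponds to 10^(87/10) = 5.012e+08; subtracting the fixed part leaves 1.031e+08 for the woodworking router, i.e. 80.13 dB.
So the woodworking router must be reduced from 93 to 80.13 dB: IL = 12.87 dB.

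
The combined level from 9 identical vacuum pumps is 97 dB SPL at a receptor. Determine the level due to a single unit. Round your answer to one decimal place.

9 equal contributions raise the level by 10·log₁₀ 9 = 9.542 dB, so each unit alone gives 97 − 9.542.

87.5 dB SPL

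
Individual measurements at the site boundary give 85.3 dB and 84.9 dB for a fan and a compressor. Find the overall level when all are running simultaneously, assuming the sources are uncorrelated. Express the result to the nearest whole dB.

88 dB

For uncorrelated sources the intensities add, so convert each level to linear form, sum, and take 10·log₁₀ of the total.
Σ 10^(L/10) = 10^(85.3/10) + 10^(84.9/10) = 6.479e+08.
L_total = 10·log₁₀(6.479e+08) = 88.11 dB.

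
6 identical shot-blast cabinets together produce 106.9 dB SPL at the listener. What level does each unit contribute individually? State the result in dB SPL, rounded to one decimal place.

For N identical incoherent sources L_total = L₁ + 10·log₁₀ N, so L₁ = 106.9 − 10·log₁₀(6) = 106.9 − 7.782.

99.1 dB SPL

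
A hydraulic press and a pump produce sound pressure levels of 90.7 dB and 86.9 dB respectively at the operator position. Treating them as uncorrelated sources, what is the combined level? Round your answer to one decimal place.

Incoherent sources combine by intensity addition: L_total = 10·log₁₀(Σ 10^(L_i/10)).
Σ 10^(L/10) = 10^(90.7/10) + 10^(86.9/10) = 1.665e+09.
L_total = 10·log₁₀(1.665e+09) = 92.21 dB.

92.2 dB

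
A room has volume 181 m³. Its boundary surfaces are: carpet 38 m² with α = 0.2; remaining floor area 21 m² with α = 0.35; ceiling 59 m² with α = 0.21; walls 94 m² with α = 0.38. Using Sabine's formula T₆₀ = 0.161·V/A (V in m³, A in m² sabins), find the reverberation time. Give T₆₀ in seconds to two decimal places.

0.46 s

Total absorption A = 38·0.2 + 21·0.35 + 59·0.21 + 94·0.38 = 63.06 m² sabins.
T₆₀ = 0.161 × 181 / 63.06 = 0.462 s.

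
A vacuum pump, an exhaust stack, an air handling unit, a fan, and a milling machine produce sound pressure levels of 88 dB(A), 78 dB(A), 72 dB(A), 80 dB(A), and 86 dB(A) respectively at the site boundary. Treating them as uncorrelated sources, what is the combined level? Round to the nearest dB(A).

91 dB(A)

Incoherent sources combine by intensity addition: L_total = 10·log₁₀(Σ 10^(L_i/10)).
Σ 10^(L/10) = 10^(88/10) + 10^(78/10) + 10^(72/10) + 10^(80/10) + 10^(86/10) = 1.208e+09.
L_total = 10·log₁₀(1.208e+09) = 90.82 dB(A).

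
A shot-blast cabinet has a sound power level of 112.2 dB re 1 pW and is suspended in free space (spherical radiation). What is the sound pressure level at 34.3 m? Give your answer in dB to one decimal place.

70.5 dB

The power spreads over a sphere of area 4π·r², so L_p = L_w − 10·log₁₀(4π·r²).
4π·r² = 1.478e+04 m², 10·log₁₀ of that is 41.698 dB.
L_p = 112.2 − 41.698 = 70.50 dB.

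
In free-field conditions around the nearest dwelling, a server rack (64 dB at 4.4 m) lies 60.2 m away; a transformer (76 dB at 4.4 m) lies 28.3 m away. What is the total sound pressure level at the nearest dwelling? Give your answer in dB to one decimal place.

59.9 dB

First find each source's level at the receiver (point-source: −20·log₁₀(r/r_ref)), then combine on an intensity basis.
server rack: 64 − 20·log₁₀(60.2/4.4) = 64 − 22.72 = 41.28 dB.
transformer: 76 − 20·log₁₀(28.3/4.4) = 76 − 16.17 = 59.83 dB.
Σ 10^(L/10) = 9.758e+05 → L_total = 10·log₁₀(9.758e+05) = 59.89 dB.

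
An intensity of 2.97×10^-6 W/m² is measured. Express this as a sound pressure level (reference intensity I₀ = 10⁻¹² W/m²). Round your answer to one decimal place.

64.7 dB

L = 10·log₁₀(I/I₀) = 10·log₁₀(2.97×10^-6/10⁻¹²) = 10·log₁₀(2.97×10^6).
L = 10·(0.4728 + 6) = 64.73 dB.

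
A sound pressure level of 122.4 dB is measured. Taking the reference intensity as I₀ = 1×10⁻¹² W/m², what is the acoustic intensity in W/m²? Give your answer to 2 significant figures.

I = I₀·10^(L/10) = 10⁻¹² × 10^(122.4/10) = 10^(0.240).

1.7 W/m²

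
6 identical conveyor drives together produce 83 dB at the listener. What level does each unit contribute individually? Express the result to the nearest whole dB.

6 equal contributions raise the level by 10·log₁₀ 6 = 7.782 dB, so each unit alone gives 83 − 7.782.

75 dB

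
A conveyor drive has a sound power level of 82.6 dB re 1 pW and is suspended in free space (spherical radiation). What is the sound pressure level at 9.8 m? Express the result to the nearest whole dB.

L_p = L_w − 10·log₁₀(4π·r²) with r = 9.8 m.
4π·r² = 1207 m², 10·log₁₀ of that is 30.817 dB.
L_p = 82.6 − 30.817 = 51.78 dB.

52 dB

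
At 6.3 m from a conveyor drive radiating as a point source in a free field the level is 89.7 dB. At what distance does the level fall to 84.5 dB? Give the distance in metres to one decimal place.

11.5 m

For a point source L₁ − L₂ = 20·log₁₀(r₂/r₁), so r₂ = r₁·10^((L₁−L₂)/20).
r₂ = 6.3·10^((89.7−84.5)/20) = 6.3·10^(5.2/20) = 11.46 m.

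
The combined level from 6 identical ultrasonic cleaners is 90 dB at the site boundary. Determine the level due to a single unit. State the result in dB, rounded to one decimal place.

82.2 dB

For N identical incoherent sources L_total = L₁ + 10·log₁₀ N, so L₁ = 90 − 10·log₁₀(6) = 90 − 7.782.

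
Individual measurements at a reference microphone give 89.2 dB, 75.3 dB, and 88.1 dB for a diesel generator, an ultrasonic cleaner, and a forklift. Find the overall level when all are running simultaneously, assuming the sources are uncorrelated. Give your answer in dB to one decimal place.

91.8 dB

Incoherent sources combine by intensity addition: L_total = 10·log₁₀(Σ 10^(L_i/10)).
Σ 10^(L/10) = 10^(89.2/10) + 10^(75.3/10) + 10^(88.1/10) = 1.511e+09.
L_total = 10·log₁₀(1.511e+09) = 91.79 dB.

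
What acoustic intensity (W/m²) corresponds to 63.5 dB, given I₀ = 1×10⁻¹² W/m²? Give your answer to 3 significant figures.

I/I₀ = 10^(63.5/10) = 2.239e+06, so I = 2.239e+06 × 10⁻¹² W/m².

2.24e-06 W/m²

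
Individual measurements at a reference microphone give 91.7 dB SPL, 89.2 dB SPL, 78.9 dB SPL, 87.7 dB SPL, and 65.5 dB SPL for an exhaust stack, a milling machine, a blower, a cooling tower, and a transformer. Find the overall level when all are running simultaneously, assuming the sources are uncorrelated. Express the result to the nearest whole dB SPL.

For uncorrelated sources the intensities add, so convert each level to linear form, sum, and take 10·log₁₀ of the total.
Σ 10^(L/10) = 10^(91.7/10) + 10^(89.2/10) + 10^(78.9/10) + 10^(87.7/10) + 10^(65.5/10) = 2.981e+09.
L_total = 10·log₁₀(2.981e+09) = 94.74 dB SPL.

95 dB SPL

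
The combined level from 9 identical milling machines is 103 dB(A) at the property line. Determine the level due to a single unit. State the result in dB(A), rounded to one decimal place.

93.5 dB(A)

For N identical incoherent sources L_total = L₁ + 10·log₁₀ N, so L₁ = 103 − 10·log₁₀(9) = 103 − 9.542.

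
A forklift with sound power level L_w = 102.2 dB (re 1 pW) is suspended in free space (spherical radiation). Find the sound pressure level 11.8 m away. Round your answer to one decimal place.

69.8 dB

L_p = L_w − 10·log₁₀(4π·r²) with r = 11.8 m.
4π·r² = 1750 m², 10·log₁₀ of that is 32.430 dB.
L_p = 102.2 − 32.430 = 69.77 dB.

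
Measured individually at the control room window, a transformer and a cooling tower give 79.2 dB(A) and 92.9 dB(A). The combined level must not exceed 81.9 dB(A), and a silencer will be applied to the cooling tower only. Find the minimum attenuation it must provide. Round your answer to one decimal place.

14.3 dB

Fixed contribution from the other source: Σ 10^(L/10) = 10^(79.2/10) = 8.318e+07 (79.20 dB(A)).
To meet 81.9 dB(A) overall, the treated cooling tower may contribute at most 10^(81.9/10) − 8.318e+07 = 7.171e+07, i.e. 78.56 dB(A).
Required insertion loss = 92.9 − 78.56 = 14.34 dB.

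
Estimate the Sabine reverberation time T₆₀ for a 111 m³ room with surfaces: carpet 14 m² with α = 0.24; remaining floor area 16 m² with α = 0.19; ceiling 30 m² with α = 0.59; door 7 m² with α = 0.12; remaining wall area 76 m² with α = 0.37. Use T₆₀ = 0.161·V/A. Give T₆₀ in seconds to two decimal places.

Summing Sᵢαᵢ: 14·0.24 + 16·0.19 + 30·0.59 + 7·0.12 + 76·0.37 = 53.06 m².
T₆₀ = 0.161 × 111 / 53.06 = 0.337 s.

0.34 s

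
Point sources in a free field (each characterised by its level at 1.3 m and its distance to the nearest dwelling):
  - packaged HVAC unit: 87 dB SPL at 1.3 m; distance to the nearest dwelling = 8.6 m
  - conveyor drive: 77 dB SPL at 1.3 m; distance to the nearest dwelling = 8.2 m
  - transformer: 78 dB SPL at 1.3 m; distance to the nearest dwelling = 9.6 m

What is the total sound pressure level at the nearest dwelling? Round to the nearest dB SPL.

71 dB SPL

Propagate each source to the receiver with L = L_ref − 20·log₁₀(r/r_ref), then add intensities.
packaged HVAC unit: 87 − 20·log₁₀(8.6/1.3) = 87 − 16.41 = 70.59 dB SPL.
conveyor drive: 77 − 20·log₁₀(8.2/1.3) = 77 − 16.00 = 61.00 dB SPL.
transformer: 78 − 20·log₁₀(9.6/1.3) = 78 − 17.37 = 60.63 dB SPL.
Σ 10^(L/10) = 1.387e+07 → L_total = 10·log₁₀(1.387e+07) = 71.42 dB SPL.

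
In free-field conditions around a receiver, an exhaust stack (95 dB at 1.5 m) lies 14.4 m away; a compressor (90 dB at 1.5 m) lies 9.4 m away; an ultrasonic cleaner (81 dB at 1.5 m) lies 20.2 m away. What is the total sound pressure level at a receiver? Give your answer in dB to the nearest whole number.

78 dB

Apply inverse-square spreading to bring every level to the receiver, then sum 10^(L/10).
exhaust stack: 95 − 20·log₁₀(14.4/1.5) = 95 − 19.65 = 75.35 dB.
compressor: 90 − 20·log₁₀(9.4/1.5) = 90 − 15.94 = 74.06 dB.
ultrasonic cleaner: 81 − 20·log₁₀(20.2/1.5) = 81 − 22.59 = 58.41 dB.
Σ 10^(L/10) = 6.047e+07 → L_total = 10·log₁₀(6.047e+07) = 77.82 dB.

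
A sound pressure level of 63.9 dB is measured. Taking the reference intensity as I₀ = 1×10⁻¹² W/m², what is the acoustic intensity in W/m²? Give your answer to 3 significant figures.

I/I₀ = 10^(63.9/10) = 2.455e+06, so I = 2.455e+06 × 10⁻¹² W/m².

2.45e-06 W/m²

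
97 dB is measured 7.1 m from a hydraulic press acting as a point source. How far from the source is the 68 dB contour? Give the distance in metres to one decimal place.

200.1 m

The 29.0 dB drop corresponds to a distance ratio of 10^(29.0/20) for a point source.
r₂ = 7.1·10^((97−68)/20) = 7.1·10^(29.0/20) = 200.11 m.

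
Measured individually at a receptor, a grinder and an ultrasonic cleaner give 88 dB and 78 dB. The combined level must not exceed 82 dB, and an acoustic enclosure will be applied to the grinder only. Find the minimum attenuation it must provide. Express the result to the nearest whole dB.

8 dB

The untreated sources together contribute 10^(78/10) = 6.310e+07, i.e. 78.00 dB.
The limit corresponds to 10^(82/10) = 1.585e+08; subtracting the fixed part leaves 9.539e+07 for the grinder, i.e. 79.80 dB.
Required insertion loss = 88 − 79.80 = 8.20 dB.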